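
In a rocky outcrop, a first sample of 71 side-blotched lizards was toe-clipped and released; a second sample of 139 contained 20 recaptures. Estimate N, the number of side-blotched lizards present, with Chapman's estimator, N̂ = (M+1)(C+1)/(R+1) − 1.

N̂ = (71+1)(139+1)/(20+1) − 1 = 72·140/21 − 1
= 10080/21 − 1 = 480 − 1 = 479

N = 479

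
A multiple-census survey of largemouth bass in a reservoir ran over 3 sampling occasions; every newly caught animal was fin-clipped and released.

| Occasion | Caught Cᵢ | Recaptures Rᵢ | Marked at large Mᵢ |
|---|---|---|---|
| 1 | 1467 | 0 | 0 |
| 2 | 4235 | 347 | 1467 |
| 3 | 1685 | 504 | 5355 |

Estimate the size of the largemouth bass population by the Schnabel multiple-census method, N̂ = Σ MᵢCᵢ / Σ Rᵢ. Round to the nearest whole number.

N ≈ 17,904

Σ MᵢCᵢ = 0·1467 + 1467·4235 + 5355·1685 = 0 + 6212745 + 9023175 = 15235920
Σ Rᵢ = 0 + 347 + 504 = 851
N̂ = 15235920 / 851 ≈ 17903.5 → 17904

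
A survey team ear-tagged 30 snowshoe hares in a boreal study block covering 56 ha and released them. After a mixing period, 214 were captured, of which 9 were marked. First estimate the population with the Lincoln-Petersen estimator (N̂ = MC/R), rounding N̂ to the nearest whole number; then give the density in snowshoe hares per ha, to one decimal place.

density ≈ 12.7 snowshoe hares per ha

N̂ = 30·214/9 = 6420/9 ≈ 713.3 → 713
Density = N̂ / area = 713 / 56 ≈ 12.73 → 12.7 per ha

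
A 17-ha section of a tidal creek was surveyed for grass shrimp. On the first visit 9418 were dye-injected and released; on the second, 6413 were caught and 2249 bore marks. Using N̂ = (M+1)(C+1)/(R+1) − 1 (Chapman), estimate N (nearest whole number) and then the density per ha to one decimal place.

density ≈ 1579.4 grass shrimp per ha

N̂ = 9419·6414/2250 − 1 = 60413466/2250 − 1 ≈ 26849.4 → 26849
Density = N̂ / area = 26849 / 17 ≈ 1579.35 → 1579.4 per ha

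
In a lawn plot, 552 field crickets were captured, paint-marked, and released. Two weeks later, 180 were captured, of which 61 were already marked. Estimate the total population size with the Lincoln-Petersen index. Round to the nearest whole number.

N = (552 × 180) / 61 = 99360 / 61 ≈ 1628.9 → 1629

N ≈ 1629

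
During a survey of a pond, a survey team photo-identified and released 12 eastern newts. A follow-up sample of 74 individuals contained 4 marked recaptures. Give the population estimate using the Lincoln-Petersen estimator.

The marked fraction in the recapture sample should equal the marked fraction in the population: 4/74 = 12/N.
N = (12 × 74) / 4 = 888 / 4 = 222

N = 222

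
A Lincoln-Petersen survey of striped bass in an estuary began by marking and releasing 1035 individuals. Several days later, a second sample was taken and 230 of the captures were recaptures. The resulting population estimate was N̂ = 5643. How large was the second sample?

C = 1254

From N = M·C/R: C = N·R / M = 5643·230 / 1035 = 1297890 / 1035 = 1254.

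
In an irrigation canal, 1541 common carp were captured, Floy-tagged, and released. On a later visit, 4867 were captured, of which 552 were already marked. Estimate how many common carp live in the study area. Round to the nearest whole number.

N = (1541 × 4867) / 552 = 7500047 / 552 ≈ 13587.0 → 13587

N ≈ 13,587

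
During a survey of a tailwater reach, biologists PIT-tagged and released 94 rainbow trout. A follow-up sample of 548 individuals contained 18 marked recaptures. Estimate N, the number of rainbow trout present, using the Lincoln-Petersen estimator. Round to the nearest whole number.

N = (94 × 548) / 18 = 51512 / 18 ≈ 2861.8 → 2862

N ≈ 2862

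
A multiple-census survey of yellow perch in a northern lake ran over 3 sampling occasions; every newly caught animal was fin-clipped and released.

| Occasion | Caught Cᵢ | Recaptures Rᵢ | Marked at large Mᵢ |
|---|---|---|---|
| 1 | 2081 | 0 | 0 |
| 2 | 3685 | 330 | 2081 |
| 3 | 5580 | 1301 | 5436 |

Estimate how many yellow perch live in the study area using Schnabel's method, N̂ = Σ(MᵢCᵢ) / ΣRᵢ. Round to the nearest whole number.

Σ MᵢCᵢ = 0·2081 + 2081·3685 + 5436·5580 = 0 + 7668485 + 30332880 = 38001365
Σ Rᵢ = 0 + 330 + 1301 = 1631
N̂ = 38001365 / 1631 ≈ 23299.4 → 23299

N ≈ 23,299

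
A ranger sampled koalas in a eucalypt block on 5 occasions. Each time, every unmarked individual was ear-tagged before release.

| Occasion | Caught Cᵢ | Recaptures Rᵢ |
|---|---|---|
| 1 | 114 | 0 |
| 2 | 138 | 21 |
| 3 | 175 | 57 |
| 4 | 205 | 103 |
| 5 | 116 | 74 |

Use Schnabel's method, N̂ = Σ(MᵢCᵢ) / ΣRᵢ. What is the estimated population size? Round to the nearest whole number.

N ≈ 706

Marked at large before each occasion: Mᵢ = Σⱼ<ᵢ (Cⱼ − Rⱼ) → M1=0, M2=114, M3=231, M4=349, M5=451
Σ MᵢCᵢ = 0·114 + 114·138 + 231·175 + 349·205 + 451·116 = 0 + 15732 + 40425 + 71545 + 52316 = 180018
Σ Rᵢ = 0 + 21 + 57 + 103 + 74 = 255
N̂ = 180018 / 255 ≈ 706.0 → 706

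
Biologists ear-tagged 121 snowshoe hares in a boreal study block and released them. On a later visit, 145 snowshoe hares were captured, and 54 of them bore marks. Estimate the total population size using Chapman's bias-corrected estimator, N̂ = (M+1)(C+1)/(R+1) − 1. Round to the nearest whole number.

N ≈ 323

N̂ = (121+1)(145+1)/(54+1) − 1 = 122·146/55 − 1
= 17812/55 − 1 ≈ 323.9 − 1 ≈ 322.9 → 323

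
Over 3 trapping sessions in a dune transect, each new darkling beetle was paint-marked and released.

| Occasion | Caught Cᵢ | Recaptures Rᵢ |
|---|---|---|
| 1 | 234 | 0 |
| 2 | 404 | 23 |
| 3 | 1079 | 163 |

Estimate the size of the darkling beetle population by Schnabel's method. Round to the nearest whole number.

Marked at large before each occasion: Mᵢ = Σⱼ<ᵢ (Cⱼ − Rⱼ) → M1=0, M2=234, M3=615
Σ MᵢCᵢ = 0·234 + 234·404 + 615·1079 = 0 + 94536 + 663585 = 758121
Σ Rᵢ = 0 + 23 + 163 = 186
N̂ = 758121 / 186 ≈ 4075.9 → 4076

N ≈ 4076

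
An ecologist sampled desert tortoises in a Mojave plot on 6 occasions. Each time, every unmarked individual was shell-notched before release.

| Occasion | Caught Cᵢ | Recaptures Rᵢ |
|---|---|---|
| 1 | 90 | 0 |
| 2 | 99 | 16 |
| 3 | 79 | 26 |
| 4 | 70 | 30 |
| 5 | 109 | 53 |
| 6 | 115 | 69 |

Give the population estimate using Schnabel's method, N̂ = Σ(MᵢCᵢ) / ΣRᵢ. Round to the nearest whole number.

Marked at large before each occasion: Mᵢ = Σⱼ<ᵢ (Cⱼ − Rⱼ) → M1=0, M2=90, M3=173, M4=226, M5=266, M6=322
Σ MᵢCᵢ = 0·90 + 90·99 + 173·79 + 226·70 + 266·109 + 322·115 = 0 + 8910 + 13667 + 15820 + 28994 + 37030 = 104421
Σ Rᵢ = 0 + 16 + 26 + 30 + 53 + 69 = 194
N̂ = 104421 / 194 ≈ 538.3 → 538

N ≈ 538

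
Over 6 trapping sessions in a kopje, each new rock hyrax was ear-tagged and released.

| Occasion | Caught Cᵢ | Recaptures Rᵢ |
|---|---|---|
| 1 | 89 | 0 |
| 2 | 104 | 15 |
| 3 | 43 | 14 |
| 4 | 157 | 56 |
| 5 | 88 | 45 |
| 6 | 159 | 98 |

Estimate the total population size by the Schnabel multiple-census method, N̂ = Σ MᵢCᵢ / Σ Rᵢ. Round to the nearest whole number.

Marked at large before each occasion: Mᵢ = Σⱼ<ᵢ (Cⱼ − Rⱼ) → M1=0, M2=89, M3=178, M4=207, M5=308, M6=351
Σ MᵢCᵢ = 0·89 + 89·104 + 178·43 + 207·157 + 308·88 + 351·159 = 0 + 9256 + 7654 + 32499 + 27104 + 55809 = 132322
Σ Rᵢ = 0 + 15 + 14 + 56 + 45 + 98 = 228
N̂ = 132322 / 228 ≈ 580.4 → 580

N ≈ 580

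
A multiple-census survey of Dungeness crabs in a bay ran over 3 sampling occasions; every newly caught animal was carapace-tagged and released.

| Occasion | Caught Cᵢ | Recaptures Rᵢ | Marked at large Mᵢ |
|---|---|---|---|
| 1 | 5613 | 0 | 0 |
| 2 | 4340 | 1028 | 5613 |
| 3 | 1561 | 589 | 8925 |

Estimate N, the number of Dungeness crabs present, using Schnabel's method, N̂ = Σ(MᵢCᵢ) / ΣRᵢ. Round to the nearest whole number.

Σ MᵢCᵢ = 0·5613 + 5613·4340 + 8925·1561 = 0 + 24360420 + 13931925 = 38292345
Σ Rᵢ = 0 + 1028 + 589 = 1617
N̂ = 38292345 / 1617 ≈ 23681.1 → 23681

N ≈ 23,681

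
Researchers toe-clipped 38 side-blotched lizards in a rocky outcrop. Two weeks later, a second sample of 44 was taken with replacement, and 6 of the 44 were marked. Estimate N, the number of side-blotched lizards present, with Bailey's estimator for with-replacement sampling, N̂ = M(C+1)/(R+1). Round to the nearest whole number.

N ≈ 244

N̂ = 38·(44+1)/(6+1) = 38·45/7 = 1710/7 ≈ 244.3 → 244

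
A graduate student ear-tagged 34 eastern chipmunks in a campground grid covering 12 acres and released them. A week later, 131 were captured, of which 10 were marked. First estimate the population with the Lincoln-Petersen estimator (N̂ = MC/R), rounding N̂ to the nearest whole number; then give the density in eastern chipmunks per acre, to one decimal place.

density ≈ 37.1 eastern chipmunks per acre

N̂ = 34·131/10 = 4454/10 ≈ 445.4 → 445
Density = N̂ / area = 445 / 12 ≈ 37.08 → 37.1 per acre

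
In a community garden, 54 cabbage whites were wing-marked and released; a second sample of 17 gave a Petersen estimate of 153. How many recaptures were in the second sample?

R = 6

From N = M·C/R: R = M·C / N = 54·17 / 153 = 918 / 153 = 6.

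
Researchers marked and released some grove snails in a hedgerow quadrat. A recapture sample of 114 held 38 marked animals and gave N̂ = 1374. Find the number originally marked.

M = 458

From N = M·C/R: M = N·R / C = 1374·38 / 114 = 52212 / 114 = 458.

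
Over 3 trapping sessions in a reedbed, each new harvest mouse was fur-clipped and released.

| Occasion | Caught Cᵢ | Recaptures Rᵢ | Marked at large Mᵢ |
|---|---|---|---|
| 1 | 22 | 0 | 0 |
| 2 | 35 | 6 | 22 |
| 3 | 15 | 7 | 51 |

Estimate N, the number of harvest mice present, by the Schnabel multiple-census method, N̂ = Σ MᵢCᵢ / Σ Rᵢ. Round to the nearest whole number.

N ≈ 118

Σ MᵢCᵢ = 0·22 + 22·35 + 51·15 = 0 + 770 + 765 = 1535
Σ Rᵢ = 0 + 6 + 7 = 13
N̂ = 1535 / 13 ≈ 118.1 → 118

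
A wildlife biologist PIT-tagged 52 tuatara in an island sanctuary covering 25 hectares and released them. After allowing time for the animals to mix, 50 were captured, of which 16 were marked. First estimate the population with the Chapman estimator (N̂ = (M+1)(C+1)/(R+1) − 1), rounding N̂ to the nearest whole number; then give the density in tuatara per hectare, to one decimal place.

density ≈ 6.3 tuatara per hectare

N̂ = 53·51/17 − 1 = 2703/17 − 1 = 158
Density = N̂ / area = 158 / 25 ≈ 6.32 → 6.3 per hectare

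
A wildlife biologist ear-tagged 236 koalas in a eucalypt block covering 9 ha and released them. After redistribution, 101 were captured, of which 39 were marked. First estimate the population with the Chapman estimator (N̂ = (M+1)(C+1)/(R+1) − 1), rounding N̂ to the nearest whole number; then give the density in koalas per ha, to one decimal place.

N̂ = 237·102/40 − 1 = 24174/40 − 1 ≈ 603.4 → 603
Density = N̂ / area = 603 / 9 = 67.0 per ha

density ≈ 67.0 koalas per ha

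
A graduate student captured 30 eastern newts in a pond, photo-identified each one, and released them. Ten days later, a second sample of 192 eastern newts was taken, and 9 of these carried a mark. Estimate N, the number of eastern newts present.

The marked fraction in the recapture sample should equal the marked fraction in the population: 9/192 = 30/N.
N = (30 × 192) / 9 = 5760 / 9 = 640

N = 640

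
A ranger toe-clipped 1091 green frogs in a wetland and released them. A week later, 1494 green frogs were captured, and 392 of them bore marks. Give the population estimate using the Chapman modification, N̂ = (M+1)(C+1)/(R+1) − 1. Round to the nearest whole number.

N̂ = (1091+1)(1494+1)/(392+1) − 1 = 1092·1495/393 − 1
= 1632540/393 − 1 ≈ 4154.0 − 1 ≈ 4153.0 → 4153

N ≈ 4153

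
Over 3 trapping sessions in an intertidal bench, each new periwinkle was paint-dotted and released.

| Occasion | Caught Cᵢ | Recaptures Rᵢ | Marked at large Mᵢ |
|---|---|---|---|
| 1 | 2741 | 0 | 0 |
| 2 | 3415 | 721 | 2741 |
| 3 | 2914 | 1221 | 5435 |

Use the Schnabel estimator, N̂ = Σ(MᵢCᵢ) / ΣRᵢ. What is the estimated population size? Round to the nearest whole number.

Σ MᵢCᵢ = 0·2741 + 2741·3415 + 5435·2914 = 0 + 9360515 + 15837590 = 25198105
Σ Rᵢ = 0 + 721 + 1221 = 1942
N̂ = 25198105 / 1942 ≈ 12975.3 → 12975

N ≈ 12,975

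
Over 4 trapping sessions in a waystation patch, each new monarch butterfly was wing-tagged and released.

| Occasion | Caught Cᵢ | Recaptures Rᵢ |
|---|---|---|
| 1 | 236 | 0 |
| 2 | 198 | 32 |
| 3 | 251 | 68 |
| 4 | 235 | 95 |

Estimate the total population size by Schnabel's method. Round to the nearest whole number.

Marked at large before each occasion: Mᵢ = Σⱼ<ᵢ (Cⱼ − Rⱼ) → M1=0, M2=236, M3=402, M4=585
Σ MᵢCᵢ = 0·236 + 236·198 + 402·251 + 585·235 = 0 + 46728 + 100902 + 137475 = 285105
Σ Rᵢ = 0 + 32 + 68 + 95 = 195
N̂ = 285105 / 195 ≈ 1462.1 → 1462

N ≈ 1462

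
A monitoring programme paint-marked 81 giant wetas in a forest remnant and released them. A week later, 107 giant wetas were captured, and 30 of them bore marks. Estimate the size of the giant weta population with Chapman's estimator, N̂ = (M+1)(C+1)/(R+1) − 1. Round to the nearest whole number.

N ≈ 285

N̂ = (81+1)(107+1)/(30+1) − 1 = 82·108/31 − 1
= 8856/31 − 1 ≈ 285.7 − 1 ≈ 284.7 → 285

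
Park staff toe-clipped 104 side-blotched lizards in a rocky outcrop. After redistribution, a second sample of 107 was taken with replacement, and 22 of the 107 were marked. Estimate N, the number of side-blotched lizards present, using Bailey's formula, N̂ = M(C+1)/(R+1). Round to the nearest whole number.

N ≈ 488

N̂ = 104·(107+1)/(22+1) = 104·108/23 = 11232/23 ≈ 488.3 → 488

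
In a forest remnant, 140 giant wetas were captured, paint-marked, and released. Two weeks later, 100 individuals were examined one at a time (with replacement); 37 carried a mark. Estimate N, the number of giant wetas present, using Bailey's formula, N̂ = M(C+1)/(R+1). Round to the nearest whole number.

N ≈ 372

N̂ = 140·(100+1)/(37+1) = 140·101/38 = 14140/38 ≈ 372.1 → 372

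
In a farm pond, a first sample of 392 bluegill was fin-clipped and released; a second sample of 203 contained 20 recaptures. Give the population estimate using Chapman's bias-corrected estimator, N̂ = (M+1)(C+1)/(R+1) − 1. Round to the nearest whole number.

N ≈ 3817

N̂ = (392+1)(203+1)/(20+1) − 1 = 393·204/21 − 1
= 80172/21 − 1 ≈ 3817.7 − 1 ≈ 3816.7 → 3817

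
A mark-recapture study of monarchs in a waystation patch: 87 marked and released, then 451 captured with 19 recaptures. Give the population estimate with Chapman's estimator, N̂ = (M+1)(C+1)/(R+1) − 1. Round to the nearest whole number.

N ≈ 1988

N̂ = (87+1)(451+1)/(19+1) − 1 = 88·452/20 − 1
= 39776/20 − 1 ≈ 1988.8 − 1 ≈ 1987.8 → 1988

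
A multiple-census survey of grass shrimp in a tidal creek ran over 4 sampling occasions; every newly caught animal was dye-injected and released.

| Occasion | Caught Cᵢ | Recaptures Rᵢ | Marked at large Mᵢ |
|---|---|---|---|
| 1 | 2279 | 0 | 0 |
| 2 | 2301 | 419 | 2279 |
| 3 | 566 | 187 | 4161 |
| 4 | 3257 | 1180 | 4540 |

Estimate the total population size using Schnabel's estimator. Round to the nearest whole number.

N ≈ 12,534

Σ MᵢCᵢ = 0·2279 + 2279·2301 + 4161·566 + 4540·3257 = 0 + 5243979 + 2355126 + 14786780 = 22385885
Σ Rᵢ = 0 + 419 + 187 + 1180 = 1786
N̂ = 22385885 / 1786 ≈ 12534.1 → 12534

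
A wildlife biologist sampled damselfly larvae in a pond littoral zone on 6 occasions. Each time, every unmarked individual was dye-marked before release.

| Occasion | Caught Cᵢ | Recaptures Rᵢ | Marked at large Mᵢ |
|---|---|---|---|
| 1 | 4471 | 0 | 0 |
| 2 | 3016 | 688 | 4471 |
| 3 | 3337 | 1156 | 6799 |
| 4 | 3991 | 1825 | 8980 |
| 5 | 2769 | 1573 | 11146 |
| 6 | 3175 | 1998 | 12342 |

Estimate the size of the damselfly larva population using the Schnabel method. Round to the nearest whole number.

N ≈ 19,622

Σ MᵢCᵢ = 0·4471 + 4471·3016 + 6799·3337 + 8980·3991 + 11146·2769 + 12342·3175 = 0 + 13484536 + 22688263 + 35839180 + 30863274 + 39185850 = 142061103
Σ Rᵢ = 0 + 688 + 1156 + 1825 + 1573 + 1998 = 7240
N̂ = 142061103 / 7240 ≈ 19621.7 → 19622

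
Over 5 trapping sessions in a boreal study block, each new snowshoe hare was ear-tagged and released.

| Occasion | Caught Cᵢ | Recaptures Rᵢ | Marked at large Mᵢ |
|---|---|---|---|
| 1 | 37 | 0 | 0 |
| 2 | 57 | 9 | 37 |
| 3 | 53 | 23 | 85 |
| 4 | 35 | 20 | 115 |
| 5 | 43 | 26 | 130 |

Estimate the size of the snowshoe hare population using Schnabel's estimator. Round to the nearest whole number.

N ≈ 208

Σ MᵢCᵢ = 0·37 + 37·57 + 85·53 + 115·35 + 130·43 = 0 + 2109 + 4505 + 4025 + 5590 = 16229
Σ Rᵢ = 0 + 9 + 23 + 20 + 26 = 78
N̂ = 16229 / 78 ≈ 208.1 → 208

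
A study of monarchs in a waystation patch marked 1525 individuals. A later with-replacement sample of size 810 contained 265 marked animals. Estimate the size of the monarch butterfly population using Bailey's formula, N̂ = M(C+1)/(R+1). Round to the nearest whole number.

N ≈ 4650

N̂ = 1525·(810+1)/(265+1) = 1525·811/266 = 1236775/266 ≈ 4649.5 → 4650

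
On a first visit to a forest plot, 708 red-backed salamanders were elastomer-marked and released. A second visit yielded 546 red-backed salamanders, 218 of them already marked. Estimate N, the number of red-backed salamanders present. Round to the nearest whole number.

N ≈ 1773

If marked individuals mix randomly, R/C ≈ M/N, giving N ≈ M·C/R.
N = (708 × 546) / 218 = 386568 / 218 ≈ 1773.2 → 1773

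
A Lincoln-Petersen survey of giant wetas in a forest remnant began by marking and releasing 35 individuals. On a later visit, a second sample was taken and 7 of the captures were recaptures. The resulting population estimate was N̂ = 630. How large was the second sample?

C = 126

From N = M·C/R: C = N·R / M = 630·7 / 35 = 4410 / 35 = 126.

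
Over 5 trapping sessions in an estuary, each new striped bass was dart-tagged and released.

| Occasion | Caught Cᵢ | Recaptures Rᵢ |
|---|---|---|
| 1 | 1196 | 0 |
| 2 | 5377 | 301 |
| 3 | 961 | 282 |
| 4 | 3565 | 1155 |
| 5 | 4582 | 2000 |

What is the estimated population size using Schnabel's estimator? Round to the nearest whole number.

N ≈ 21,437

Marked at large before each occasion: Mᵢ = Σⱼ<ᵢ (Cⱼ − Rⱼ) → M1=0, M2=1196, M3=6272, M4=6951, M5=9361
Σ MᵢCᵢ = 0·1196 + 1196·5377 + 6272·961 + 6951·3565 + 9361·4582 = 0 + 6430892 + 6027392 + 24780315 + 42892102 = 80130701
Σ Rᵢ = 0 + 301 + 282 + 1155 + 2000 = 3738
N̂ = 80130701 / 3738 ≈ 21436.8 → 21437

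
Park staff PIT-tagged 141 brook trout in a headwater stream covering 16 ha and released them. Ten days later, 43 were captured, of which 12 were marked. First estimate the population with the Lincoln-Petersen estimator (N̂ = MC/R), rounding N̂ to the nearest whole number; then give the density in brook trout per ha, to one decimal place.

N̂ = 141·43/12 = 6063/12 ≈ 505.2 → 505
Density = N̂ / area = 505 / 16 ≈ 31.56 → 31.6 per ha

density ≈ 31.6 brook trout per ha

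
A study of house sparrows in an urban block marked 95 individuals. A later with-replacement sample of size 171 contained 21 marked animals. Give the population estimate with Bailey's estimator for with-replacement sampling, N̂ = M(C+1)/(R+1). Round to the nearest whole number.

N ≈ 743

N̂ = 95·(171+1)/(21+1) = 95·172/22 = 16340/22 ≈ 742.7 → 743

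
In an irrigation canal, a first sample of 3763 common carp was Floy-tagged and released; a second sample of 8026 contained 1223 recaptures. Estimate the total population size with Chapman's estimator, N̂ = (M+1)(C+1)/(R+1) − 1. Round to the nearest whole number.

N ≈ 24,683

N̂ = (3763+1)(8026+1)/(1223+1) − 1 = 3764·8027/1224 − 1
= 30213628/1224 − 1 ≈ 24684.3 − 1 ≈ 24683.3 → 24683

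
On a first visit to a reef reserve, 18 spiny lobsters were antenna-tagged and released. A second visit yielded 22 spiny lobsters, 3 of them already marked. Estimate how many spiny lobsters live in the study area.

The marked fraction in the recapture sample should equal the marked fraction in the population: 3/22 = 18/N.
N = (18 × 22) / 3 = 396 / 3 = 132

N = 132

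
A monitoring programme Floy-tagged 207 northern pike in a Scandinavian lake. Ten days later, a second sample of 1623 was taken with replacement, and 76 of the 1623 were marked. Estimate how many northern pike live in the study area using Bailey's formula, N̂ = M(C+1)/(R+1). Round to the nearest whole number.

N ≈ 4366

N̂ = 207·(1623+1)/(76+1) = 207·1624/77 = 336168/77 ≈ 4365.8 → 4366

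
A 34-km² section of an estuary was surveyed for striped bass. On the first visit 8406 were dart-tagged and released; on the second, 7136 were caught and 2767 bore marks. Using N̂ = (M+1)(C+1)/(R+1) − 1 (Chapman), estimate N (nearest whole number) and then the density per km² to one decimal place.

density ≈ 637.5 striped bass per km²

N̂ = 8407·7137/2768 − 1 = 60000759/2768 − 1 ≈ 21675.6 → 21676
Density = N̂ / area = 21676 / 34 ≈ 637.53 → 637.5 per km²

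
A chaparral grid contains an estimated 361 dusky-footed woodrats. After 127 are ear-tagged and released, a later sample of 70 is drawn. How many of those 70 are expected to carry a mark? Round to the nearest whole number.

The marked fraction of the population is 127/361, so in a sample of 70 expect C·(M/N) marked.
E[R] = 127 × 70 / 361 = 8890 / 361 ≈ 24.6 → 25

expected recaptures ≈ 25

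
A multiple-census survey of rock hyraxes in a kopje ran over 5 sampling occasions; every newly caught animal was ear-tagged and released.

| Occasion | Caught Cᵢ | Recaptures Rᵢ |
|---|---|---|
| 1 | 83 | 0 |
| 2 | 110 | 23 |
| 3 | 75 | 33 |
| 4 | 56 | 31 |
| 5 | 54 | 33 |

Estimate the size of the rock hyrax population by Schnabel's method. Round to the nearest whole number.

Marked at large before each occasion: Mᵢ = Σⱼ<ᵢ (Cⱼ − Rⱼ) → M1=0, M2=83, M3=170, M4=212, M5=237
Σ MᵢCᵢ = 0·83 + 83·110 + 170·75 + 212·56 + 237·54 = 0 + 9130 + 12750 + 11872 + 12798 = 46550
Σ Rᵢ = 0 + 23 + 33 + 31 + 33 = 120
N̂ = 46550 / 120 ≈ 387.9 → 388

N ≈ 388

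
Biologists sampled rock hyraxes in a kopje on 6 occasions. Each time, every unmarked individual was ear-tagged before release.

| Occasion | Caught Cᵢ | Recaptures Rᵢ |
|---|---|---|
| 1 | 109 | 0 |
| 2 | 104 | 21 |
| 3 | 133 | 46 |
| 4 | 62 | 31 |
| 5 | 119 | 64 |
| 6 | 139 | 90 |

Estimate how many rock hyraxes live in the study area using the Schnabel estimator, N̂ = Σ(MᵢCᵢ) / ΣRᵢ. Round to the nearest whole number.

Marked at large before each occasion: Mᵢ = Σⱼ<ᵢ (Cⱼ − Rⱼ) → M1=0, M2=109, M3=192, M4=279, M5=310, M6=365
Σ MᵢCᵢ = 0·109 + 109·104 + 192·133 + 279·62 + 310·119 + 365·139 = 0 + 11336 + 25536 + 17298 + 36890 + 50735 = 141795
Σ Rᵢ = 0 + 21 + 46 + 31 + 64 + 90 = 252
N̂ = 141795 / 252 ≈ 562.7 → 563

N ≈ 563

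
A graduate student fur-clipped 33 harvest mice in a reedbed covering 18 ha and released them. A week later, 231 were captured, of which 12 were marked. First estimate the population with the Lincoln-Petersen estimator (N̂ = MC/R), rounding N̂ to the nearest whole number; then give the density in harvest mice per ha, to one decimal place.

density ≈ 35.3 harvest mice per ha

N̂ = 33·231/12 = 7623/12 ≈ 635.2 → 635
Density = N̂ / area = 635 / 18 ≈ 35.28 → 35.3 per ha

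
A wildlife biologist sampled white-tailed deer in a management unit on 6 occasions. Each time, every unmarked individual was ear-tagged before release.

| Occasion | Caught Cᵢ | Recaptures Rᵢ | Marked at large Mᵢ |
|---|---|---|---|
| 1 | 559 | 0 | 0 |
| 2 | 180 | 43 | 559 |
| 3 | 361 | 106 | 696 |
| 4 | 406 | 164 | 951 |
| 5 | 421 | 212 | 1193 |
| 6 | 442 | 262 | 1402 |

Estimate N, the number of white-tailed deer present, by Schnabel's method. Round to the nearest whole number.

N ≈ 2363

Σ MᵢCᵢ = 0·559 + 559·180 + 696·361 + 951·406 + 1193·421 + 1402·442 = 0 + 100620 + 251256 + 386106 + 502253 + 619684 = 1859919
Σ Rᵢ = 0 + 43 + 106 + 164 + 212 + 262 = 787
N̂ = 1859919 / 787 ≈ 2363.3 → 2363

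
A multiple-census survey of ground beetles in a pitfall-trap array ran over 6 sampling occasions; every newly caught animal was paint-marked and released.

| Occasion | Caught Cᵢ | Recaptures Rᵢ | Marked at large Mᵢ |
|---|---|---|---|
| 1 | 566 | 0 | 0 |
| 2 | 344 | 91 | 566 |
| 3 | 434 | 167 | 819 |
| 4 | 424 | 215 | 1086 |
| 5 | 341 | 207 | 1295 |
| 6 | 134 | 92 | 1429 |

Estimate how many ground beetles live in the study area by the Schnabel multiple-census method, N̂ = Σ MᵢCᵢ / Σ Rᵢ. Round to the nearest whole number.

N ≈ 2129

Σ MᵢCᵢ = 0·566 + 566·344 + 819·434 + 1086·424 + 1295·341 + 1429·134 = 0 + 194704 + 355446 + 460464 + 441595 + 191486 = 1643695
Σ Rᵢ = 0 + 91 + 167 + 215 + 207 + 92 = 772
N̂ = 1643695 / 772 ≈ 2129.1 → 2129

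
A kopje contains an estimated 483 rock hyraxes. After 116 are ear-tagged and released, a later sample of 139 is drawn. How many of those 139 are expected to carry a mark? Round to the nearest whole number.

expected recaptures ≈ 33

Expected recaptures E[R] = M·C / N.
E[R] = 116 × 139 / 483 = 16124 / 483 ≈ 33.4 → 33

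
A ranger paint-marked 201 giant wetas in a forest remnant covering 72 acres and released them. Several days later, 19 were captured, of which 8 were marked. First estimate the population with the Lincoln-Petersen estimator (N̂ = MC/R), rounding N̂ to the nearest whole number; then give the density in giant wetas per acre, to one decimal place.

density ≈ 6.6 giant wetas per acre

N̂ = 201·19/8 = 3819/8 ≈ 477.4 → 477
Density = N̂ / area = 477 / 72 ≈ 6.62 → 6.6 per acre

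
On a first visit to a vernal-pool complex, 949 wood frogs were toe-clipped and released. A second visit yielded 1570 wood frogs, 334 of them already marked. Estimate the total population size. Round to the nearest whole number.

N = (949 × 1570) / 334 = 1489930 / 334 ≈ 4460.9 → 4461

N ≈ 4461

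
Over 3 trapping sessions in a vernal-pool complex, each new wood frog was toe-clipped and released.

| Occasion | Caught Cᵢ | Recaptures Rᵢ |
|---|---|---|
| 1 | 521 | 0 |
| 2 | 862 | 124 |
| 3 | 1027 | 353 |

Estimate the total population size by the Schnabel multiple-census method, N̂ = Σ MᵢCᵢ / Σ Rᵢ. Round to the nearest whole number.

Marked at large before each occasion: Mᵢ = Σⱼ<ᵢ (Cⱼ − Rⱼ) → M1=0, M2=521, M3=1259
Σ MᵢCᵢ = 0·521 + 521·862 + 1259·1027 = 0 + 449102 + 1292993 = 1742095
Σ Rᵢ = 0 + 124 + 353 = 477
N̂ = 1742095 / 477 ≈ 3652.2 → 3652

N ≈ 3652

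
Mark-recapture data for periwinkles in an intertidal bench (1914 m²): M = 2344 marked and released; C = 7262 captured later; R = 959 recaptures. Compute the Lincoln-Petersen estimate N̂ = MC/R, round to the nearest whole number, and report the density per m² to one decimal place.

density ≈ 9.3 periwinkles per m²

N̂ = 2344·7262/959 = 17022128/959 ≈ 17749.9 → 17750
Density = N̂ / area = 17750 / 1914 ≈ 9.27 → 9.3 per m²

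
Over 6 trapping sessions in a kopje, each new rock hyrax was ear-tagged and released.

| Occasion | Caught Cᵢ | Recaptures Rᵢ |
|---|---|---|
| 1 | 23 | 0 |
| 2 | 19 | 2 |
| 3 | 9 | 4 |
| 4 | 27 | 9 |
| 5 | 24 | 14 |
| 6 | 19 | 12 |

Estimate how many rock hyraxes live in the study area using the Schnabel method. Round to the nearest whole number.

N ≈ 120

Marked at large before each occasion: Mᵢ = Σⱼ<ᵢ (Cⱼ − Rⱼ) → M1=0, M2=23, M3=40, M4=45, M5=63, M6=73
Σ MᵢCᵢ = 0·23 + 23·19 + 40·9 + 45·27 + 63·24 + 73·19 = 0 + 437 + 360 + 1215 + 1512 + 1387 = 4911
Σ Rᵢ = 0 + 2 + 4 + 9 + 14 + 12 = 41
N̂ = 4911 / 41 ≈ 119.8 → 120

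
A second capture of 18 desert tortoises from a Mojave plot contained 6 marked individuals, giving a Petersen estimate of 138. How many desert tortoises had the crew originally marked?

M = 46

From N = M·C/R: M = N·R / C = 138·6 / 18 = 828 / 18 = 46.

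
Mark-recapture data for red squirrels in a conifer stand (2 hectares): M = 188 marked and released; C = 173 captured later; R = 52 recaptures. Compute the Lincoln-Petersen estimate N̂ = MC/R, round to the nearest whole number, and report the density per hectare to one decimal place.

N̂ = 188·173/52 = 32524/52 ≈ 625.46 → 625
Density = N̂ / area = 625 / 2 ≈ 312.50 → 312.5 per hectare

density ≈ 312.5 red squirrels per hectare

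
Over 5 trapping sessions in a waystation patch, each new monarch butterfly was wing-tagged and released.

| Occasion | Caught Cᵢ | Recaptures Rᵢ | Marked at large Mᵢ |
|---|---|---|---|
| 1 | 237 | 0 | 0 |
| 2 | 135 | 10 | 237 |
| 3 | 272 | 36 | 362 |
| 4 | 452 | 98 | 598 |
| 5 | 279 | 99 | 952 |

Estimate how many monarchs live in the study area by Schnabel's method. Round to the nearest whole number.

Σ MᵢCᵢ = 0·237 + 237·135 + 362·272 + 598·452 + 952·279 = 0 + 31995 + 98464 + 270296 + 265608 = 666363
Σ Rᵢ = 0 + 10 + 36 + 98 + 99 = 243
N̂ = 666363 / 243 ≈ 2742.2 → 2742

N ≈ 2742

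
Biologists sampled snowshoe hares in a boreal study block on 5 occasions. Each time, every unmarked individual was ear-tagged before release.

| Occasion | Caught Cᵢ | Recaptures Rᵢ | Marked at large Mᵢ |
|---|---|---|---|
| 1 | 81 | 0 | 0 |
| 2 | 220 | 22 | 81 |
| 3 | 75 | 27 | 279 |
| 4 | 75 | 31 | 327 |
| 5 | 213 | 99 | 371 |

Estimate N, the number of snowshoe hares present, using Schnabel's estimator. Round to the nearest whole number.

N ≈ 795

Σ MᵢCᵢ = 0·81 + 81·220 + 279·75 + 327·75 + 371·213 = 0 + 17820 + 20925 + 24525 + 79023 = 142293
Σ Rᵢ = 0 + 22 + 27 + 31 + 99 = 179
N̂ = 142293 / 179 ≈ 794.9 → 795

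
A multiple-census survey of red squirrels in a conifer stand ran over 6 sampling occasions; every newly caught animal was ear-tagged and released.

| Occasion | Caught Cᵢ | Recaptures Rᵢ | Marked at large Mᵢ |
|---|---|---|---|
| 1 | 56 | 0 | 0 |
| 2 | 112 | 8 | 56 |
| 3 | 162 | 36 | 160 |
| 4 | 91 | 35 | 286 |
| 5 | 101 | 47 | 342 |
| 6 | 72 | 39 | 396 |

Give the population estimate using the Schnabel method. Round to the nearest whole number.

N ≈ 735

Σ MᵢCᵢ = 0·56 + 56·112 + 160·162 + 286·91 + 342·101 + 396·72 = 0 + 6272 + 25920 + 26026 + 34542 + 28512 = 121272
Σ Rᵢ = 0 + 8 + 36 + 35 + 47 + 39 = 165
N̂ = 121272 / 165 ≈ 735.0 → 735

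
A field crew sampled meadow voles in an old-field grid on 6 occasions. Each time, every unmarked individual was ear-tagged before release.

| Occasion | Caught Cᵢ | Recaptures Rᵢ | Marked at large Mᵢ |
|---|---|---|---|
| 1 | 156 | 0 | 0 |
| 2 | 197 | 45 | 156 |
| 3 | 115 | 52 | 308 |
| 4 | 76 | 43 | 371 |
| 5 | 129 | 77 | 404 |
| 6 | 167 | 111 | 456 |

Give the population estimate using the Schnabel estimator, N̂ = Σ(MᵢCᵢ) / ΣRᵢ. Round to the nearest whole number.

N ≈ 679

Σ MᵢCᵢ = 0·156 + 156·197 + 308·115 + 371·76 + 404·129 + 456·167 = 0 + 30732 + 35420 + 28196 + 52116 + 76152 = 222616
Σ Rᵢ = 0 + 45 + 52 + 43 + 77 + 111 = 328
N̂ = 222616 / 328 ≈ 678.7 → 679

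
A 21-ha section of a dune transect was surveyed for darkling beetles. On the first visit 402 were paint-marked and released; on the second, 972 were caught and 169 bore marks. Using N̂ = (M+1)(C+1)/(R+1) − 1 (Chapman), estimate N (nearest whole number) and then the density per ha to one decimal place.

density ≈ 109.8 darkling beetles per ha

N̂ = 403·973/170 − 1 = 392119/170 − 1 ≈ 2305.6 → 2306
Density = N̂ / area = 2306 / 21 ≈ 109.81 → 109.8 per ha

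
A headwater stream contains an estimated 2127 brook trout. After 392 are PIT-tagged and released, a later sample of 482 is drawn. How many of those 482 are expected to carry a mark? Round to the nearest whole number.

Expected recaptures E[R] = M·C / N.
E[R] = 392 × 482 / 2127 = 188944 / 2127 ≈ 88.8 → 89

expected recaptures ≈ 89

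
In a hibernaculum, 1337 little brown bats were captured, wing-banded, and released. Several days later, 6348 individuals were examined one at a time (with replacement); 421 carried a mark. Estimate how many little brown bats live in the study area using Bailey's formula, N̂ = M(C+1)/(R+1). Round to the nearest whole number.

N ≈ 20,115

N̂ = 1337·(6348+1)/(421+1) = 1337·6349/422 = 8488613/422 ≈ 20115.2 → 20115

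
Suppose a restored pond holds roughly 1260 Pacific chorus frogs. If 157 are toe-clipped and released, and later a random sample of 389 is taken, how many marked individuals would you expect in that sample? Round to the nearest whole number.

expected recaptures ≈ 48

Expected recaptures E[R] = M·C / N.
E[R] = 157 × 389 / 1260 = 61073 / 1260 ≈ 48.47 → 48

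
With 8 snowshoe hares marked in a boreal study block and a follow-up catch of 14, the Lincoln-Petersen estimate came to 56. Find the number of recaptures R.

From N = M·C/R: R = M·C / N = 8·14 / 56 = 112 / 56 = 2.

R = 2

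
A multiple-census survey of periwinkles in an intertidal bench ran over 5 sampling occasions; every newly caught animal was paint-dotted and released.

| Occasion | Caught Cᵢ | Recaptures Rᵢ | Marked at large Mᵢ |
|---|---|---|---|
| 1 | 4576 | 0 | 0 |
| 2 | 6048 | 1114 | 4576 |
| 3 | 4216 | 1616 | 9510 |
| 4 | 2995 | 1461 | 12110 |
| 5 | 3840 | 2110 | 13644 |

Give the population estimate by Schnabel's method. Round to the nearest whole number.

Σ MᵢCᵢ = 0·4576 + 4576·6048 + 9510·4216 + 12110·2995 + 13644·3840 = 0 + 27675648 + 40094160 + 36269450 + 52392960 = 156432218
Σ Rᵢ = 0 + 1114 + 1616 + 1461 + 2110 = 6301
N̂ = 156432218 / 6301 ≈ 24826.6 → 24827

N ≈ 24,827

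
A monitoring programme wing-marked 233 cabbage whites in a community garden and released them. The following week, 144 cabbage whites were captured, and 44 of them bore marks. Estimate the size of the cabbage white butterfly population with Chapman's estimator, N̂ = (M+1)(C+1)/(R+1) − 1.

N = 753

N̂ = (233+1)(144+1)/(44+1) − 1 = 234·145/45 − 1
= 33930/45 − 1 = 754 − 1 = 753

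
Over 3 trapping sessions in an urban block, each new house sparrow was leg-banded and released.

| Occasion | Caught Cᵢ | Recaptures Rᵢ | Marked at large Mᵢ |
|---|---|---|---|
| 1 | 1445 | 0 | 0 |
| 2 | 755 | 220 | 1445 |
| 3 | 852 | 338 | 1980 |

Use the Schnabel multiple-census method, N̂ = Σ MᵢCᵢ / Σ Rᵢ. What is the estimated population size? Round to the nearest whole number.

N ≈ 4978

Σ MᵢCᵢ = 0·1445 + 1445·755 + 1980·852 = 0 + 1090975 + 1686960 = 2777935
Σ Rᵢ = 0 + 220 + 338 = 558
N̂ = 2777935 / 558 ≈ 4978.4 → 4978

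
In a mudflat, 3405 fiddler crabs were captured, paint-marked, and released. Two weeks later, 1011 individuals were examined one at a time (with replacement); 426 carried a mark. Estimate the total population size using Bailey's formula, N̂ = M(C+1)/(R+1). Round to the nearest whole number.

N̂ = 3405·(1011+1)/(426+1) = 3405·1012/427 = 3445860/427 ≈ 8069.9 → 8070

N ≈ 8070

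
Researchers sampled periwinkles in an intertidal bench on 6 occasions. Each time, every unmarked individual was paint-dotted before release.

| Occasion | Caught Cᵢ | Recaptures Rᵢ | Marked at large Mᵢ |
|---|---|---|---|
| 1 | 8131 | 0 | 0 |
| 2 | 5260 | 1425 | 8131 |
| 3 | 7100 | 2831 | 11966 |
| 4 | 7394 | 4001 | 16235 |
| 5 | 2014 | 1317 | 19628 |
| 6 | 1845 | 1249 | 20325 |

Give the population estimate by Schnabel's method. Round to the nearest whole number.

Σ MᵢCᵢ = 0·8131 + 8131·5260 + 11966·7100 + 16235·7394 + 19628·2014 + 20325·1845 = 0 + 42769060 + 84958600 + 120041590 + 39530792 + 37499625 = 324799667
Σ Rᵢ = 0 + 1425 + 2831 + 4001 + 1317 + 1249 = 10823
N̂ = 324799667 / 10823 ≈ 30010.1 → 30010

N ≈ 30,010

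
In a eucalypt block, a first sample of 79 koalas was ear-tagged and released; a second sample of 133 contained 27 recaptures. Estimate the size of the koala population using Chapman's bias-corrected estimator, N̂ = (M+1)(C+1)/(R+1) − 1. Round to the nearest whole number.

N ≈ 382

N̂ = (79+1)(133+1)/(27+1) − 1 = 80·134/28 − 1
= 10720/28 − 1 ≈ 382.9 − 1 ≈ 381.9 → 382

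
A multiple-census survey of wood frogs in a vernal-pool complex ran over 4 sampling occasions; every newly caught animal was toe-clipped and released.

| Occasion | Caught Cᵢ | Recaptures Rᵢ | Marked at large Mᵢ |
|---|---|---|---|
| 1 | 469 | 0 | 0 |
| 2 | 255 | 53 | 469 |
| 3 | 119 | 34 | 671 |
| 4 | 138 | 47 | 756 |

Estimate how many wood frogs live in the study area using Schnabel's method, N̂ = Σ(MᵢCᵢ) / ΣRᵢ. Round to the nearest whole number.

N ≈ 2267

Σ MᵢCᵢ = 0·469 + 469·255 + 671·119 + 756·138 = 0 + 119595 + 79849 + 104328 = 303772
Σ Rᵢ = 0 + 53 + 34 + 47 = 134
N̂ = 303772 / 134 ≈ 2267.0 → 2267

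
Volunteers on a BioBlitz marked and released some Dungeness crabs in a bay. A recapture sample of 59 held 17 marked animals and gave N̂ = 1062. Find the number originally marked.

From N = M·C/R: M = N·R / C = 1062·17 / 59 = 18054 / 59 = 306.

M = 306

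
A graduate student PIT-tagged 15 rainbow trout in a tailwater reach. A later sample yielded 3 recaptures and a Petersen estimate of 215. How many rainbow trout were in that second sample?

From N = M·C/R: C = N·R / M = 215·3 / 15 = 645 / 15 = 43.

C = 43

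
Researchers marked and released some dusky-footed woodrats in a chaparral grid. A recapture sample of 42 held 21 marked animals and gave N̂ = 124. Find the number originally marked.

M = 62

From N = M·C/R: M = N·R / C = 124·21 / 42 = 2604 / 42 = 62.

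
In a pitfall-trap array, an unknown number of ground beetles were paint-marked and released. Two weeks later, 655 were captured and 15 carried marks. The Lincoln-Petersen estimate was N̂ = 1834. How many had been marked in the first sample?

From N = M·C/R: M = N·R / C = 1834·15 / 655 = 27510 / 655 = 42.

M = 42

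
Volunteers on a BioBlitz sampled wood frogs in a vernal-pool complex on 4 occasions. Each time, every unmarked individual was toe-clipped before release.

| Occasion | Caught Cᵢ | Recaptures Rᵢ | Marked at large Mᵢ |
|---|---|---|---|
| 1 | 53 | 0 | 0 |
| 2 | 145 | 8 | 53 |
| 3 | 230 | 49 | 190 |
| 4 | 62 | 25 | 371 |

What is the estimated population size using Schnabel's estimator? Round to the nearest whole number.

N ≈ 907

Σ MᵢCᵢ = 0·53 + 53·145 + 190·230 + 371·62 = 0 + 7685 + 43700 + 23002 = 74387
Σ Rᵢ = 0 + 8 + 49 + 25 = 82
N̂ = 74387 / 82 ≈ 907.2 → 907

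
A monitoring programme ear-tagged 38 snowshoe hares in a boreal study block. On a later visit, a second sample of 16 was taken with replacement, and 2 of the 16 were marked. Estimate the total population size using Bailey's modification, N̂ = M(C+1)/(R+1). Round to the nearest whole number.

N̂ = 38·(16+1)/(2+1) = 38·17/3 = 646/3 ≈ 215.3 → 215

N ≈ 215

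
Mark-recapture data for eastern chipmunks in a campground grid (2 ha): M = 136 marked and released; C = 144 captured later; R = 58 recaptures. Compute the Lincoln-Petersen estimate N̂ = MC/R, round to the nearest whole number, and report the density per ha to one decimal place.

density ≈ 169.0 eastern chipmunks per ha

N̂ = 136·144/58 = 19584/58 ≈ 337.7 → 338
Density = N̂ / area = 338 / 2 = 169.0 per ha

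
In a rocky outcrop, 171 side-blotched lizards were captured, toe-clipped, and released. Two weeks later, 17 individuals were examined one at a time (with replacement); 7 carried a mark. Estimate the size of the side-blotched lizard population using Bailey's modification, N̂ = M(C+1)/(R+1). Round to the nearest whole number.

N̂ = 171·(17+1)/(7+1) = 171·18/8 = 3078/8 ≈ 384.8 → 385

N ≈ 385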